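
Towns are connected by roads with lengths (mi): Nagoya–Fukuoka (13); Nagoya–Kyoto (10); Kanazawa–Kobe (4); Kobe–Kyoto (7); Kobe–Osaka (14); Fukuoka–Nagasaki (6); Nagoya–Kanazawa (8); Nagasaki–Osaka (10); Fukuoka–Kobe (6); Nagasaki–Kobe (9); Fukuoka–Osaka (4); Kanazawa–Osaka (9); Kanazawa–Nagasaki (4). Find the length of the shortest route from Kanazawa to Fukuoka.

10

Checking several routes:
Kanazawa - Osaka - Fukuoka: 9 + 4 = 13
Kanazawa - Kobe - Fukuoka: 4 + 6 = 10
Kanazawa - Nagasaki - Fukuoka: 4 + 6 = 10
Kanazawa - Kobe - Nagasaki - Fukuoka: 4 + 9 + 6 = 19
Kanazawa - Nagasaki - Osaka - Fukuoka: 4 + 10 + 4 = 18
Best route has total 10 mi.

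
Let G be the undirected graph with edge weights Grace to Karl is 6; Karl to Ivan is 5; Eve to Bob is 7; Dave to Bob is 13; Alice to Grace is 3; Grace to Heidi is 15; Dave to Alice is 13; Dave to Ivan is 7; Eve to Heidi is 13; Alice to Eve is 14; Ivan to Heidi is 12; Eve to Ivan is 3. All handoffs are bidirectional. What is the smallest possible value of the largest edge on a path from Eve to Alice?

A few of the Eve→Alice routes:
Eve → Heidi → Ivan → Dave → Alice: max(13, 12, 7, 13) = 13
Eve → Ivan → Dave → Alice: max(3, 7, 13) = 13
Eve → Bob → Dave → Ivan → Karl → Grace → Alice: max(7, 13, 7, 5, 6, 3) = 13
Eve → Bob → Dave → Alice: max(7, 13, 13) = 13
Eve → Ivan → Karl → Grace → Alice: max(3, 5, 6, 3) = 6
Eve → Heidi → Ivan → Karl → Grace → Alice: max(13, 12, 5, 6, 3) = 13
The minimum achievable maximum is 6.

6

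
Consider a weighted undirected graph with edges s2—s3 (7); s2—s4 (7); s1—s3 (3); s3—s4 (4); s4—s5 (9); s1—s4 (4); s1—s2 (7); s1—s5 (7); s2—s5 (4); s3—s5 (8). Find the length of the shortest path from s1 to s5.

7

Comparing a few candidate routes:
s1 - s5: 7
s1 - s3 - s5: 3 + 8 = 11
s1 - s2 - s5: 7 + 4 = 11
The minimum is 7.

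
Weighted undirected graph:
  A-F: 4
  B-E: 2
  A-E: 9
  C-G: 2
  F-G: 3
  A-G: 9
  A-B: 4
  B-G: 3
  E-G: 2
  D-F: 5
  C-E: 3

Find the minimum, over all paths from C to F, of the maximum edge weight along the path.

3

Checking several routes:
C-E-G-B-A-F: max(3, 2, 3, 4, 4) = 4
C-E-B-A-F: max(3, 2, 4, 4) = 4
C-E-B-G-F: max(3, 2, 3, 3) = 3
C-E-G-F: max(3, 2, 3) = 3
C-G-F: max(2, 3) = 3
C-G-B-A-F: max(2, 3, 4, 4) = 4
Best route has worst link 3.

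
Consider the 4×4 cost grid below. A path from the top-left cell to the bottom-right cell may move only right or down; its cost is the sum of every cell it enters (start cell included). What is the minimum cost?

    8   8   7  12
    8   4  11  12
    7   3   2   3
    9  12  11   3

31

Best path: r0c0→r0c1→r1c1→r2c1→r2c2→r2c3→r3c3
Cost: 8 + 8 + 4 + 3 + 2 + 3 + 3 = 31
(Top row then right column would cost 53.)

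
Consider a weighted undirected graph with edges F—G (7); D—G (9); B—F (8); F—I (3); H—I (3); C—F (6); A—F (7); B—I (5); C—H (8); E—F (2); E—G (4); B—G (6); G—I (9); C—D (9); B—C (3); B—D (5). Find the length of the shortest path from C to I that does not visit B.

9

Checking several routes:
C - F - G - I: 6 + 7 + 9 = 22
C - F - E - G - I: 6 + 2 + 4 + 9 = 21
C - F - I: 6 + 3 = 9
C - D - G - I: 9 + 9 + 9 = 27
C - D - G - E - F - I: 9 + 9 + 4 + 2 + 3 = 27
C - H - I: 8 + 3 = 11
The minimum is 9.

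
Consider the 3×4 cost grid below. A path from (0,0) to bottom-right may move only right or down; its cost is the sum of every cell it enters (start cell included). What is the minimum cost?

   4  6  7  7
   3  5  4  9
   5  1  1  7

Path r0c0 → r1c0 → r1c1 → r2c1 → r2c2 → r2c3: 4 + 3 + 5 + 1 + 1 + 7 = 21.
(Top row then right column would cost 40.)

21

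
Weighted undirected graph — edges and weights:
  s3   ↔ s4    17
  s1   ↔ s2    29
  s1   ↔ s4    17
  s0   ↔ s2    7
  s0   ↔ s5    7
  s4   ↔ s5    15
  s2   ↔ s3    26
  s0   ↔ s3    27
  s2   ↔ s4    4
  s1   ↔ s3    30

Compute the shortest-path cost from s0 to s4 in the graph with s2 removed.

Routes from s0 to s4 avoiding s2:
s0→s3→s4: 27 + 17 = 44
s0→s3→s1→s4: 27 + 30 + 17 = 74
s0→s5→s4: 7 + 15 = 22
The minimum is 22.

22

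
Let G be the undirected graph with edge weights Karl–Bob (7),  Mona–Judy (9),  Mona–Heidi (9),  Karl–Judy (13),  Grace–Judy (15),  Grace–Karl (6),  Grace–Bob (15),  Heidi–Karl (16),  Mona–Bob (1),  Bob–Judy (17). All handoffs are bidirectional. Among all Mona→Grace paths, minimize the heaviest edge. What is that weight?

Comparing a few candidate routes:
Mona -> Bob -> Karl -> Judy -> Grace: max(1, 7, 13, 15) = 15
Mona -> Judy -> Grace: max(9, 15) = 15
Mona -> Bob -> Grace: max(1, 15) = 15
Mona -> Judy -> Karl -> Grace: max(9, 13, 6) = 13
Mona -> Bob -> Karl -> Grace: max(1, 7, 6) = 7
Mona -> Judy -> Karl -> Bob -> Grace: max(9, 13, 7, 15) = 15
The minimum achievable maximum is 7.

7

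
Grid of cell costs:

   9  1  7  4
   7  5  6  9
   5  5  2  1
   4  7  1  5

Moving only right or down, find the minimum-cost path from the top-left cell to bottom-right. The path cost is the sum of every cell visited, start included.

Take (0,0)→(0,1)→(1,1)→(2,1)→(2,2)→(2,3)→(3,3) for a total of 9 + 1 + 5 + 5 + 2 + 1 + 5 = 28.
For comparison, the top-then-right route costs 36.

28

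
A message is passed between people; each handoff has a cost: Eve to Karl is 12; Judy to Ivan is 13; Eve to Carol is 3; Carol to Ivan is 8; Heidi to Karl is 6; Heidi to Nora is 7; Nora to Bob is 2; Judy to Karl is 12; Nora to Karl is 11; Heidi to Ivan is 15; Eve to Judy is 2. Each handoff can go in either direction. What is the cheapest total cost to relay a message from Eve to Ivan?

Checking several routes:
Eve → Karl → Heidi → Ivan: 12 + 6 + 15 = 33
Eve → Judy → Ivan: 2 + 13 = 15
Eve → Carol → Ivan: 3 + 8 = 11
Shortest: 11.

11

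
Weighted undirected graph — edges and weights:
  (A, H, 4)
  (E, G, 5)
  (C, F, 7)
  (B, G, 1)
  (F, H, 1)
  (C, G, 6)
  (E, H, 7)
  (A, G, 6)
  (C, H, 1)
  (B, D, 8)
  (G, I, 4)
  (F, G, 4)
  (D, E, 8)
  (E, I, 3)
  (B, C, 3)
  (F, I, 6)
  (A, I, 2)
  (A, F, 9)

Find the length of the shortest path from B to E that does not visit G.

11

A few of the B→E routes:
B→C→F→H→E: 3 + 7 + 1 + 7 = 18
B→C→H→A→I→E: 3 + 1 + 4 + 2 + 3 = 13
B→C→H→E: 3 + 1 + 7 = 11
B→C→H→F→I→E: 3 + 1 + 1 + 6 + 3 = 14
B→C→H→F→A→I→E: 3 + 1 + 1 + 9 + 2 + 3 = 19
B→D→E: 8 + 8 = 16
The minimum is 11.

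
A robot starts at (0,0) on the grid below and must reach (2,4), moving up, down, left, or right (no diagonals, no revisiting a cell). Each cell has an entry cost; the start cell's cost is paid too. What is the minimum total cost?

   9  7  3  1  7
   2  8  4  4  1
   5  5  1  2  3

Cheapest: r0c0 r1c0 r2c0 r2c1 r2c2 r2c3 r2c4
  9 + 2 + 5 + 5 + 1 + 2 + 3 = 27

27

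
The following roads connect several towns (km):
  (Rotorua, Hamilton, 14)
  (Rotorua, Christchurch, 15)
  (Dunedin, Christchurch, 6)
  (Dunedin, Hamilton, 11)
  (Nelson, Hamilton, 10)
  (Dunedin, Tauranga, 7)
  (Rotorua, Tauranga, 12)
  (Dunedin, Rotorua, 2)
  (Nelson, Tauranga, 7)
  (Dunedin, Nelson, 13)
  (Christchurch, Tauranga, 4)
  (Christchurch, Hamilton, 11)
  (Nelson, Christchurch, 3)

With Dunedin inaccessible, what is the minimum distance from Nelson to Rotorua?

18

A few of the Nelson→Rotorua routes:
Nelson→Tauranga→Rotorua: 7 + 12 = 19
Nelson→Christchurch→Tauranga→Rotorua: 3 + 4 + 12 = 19
Nelson→Christchurch→Rotorua: 3 + 15 = 18
The minimum is 18 km.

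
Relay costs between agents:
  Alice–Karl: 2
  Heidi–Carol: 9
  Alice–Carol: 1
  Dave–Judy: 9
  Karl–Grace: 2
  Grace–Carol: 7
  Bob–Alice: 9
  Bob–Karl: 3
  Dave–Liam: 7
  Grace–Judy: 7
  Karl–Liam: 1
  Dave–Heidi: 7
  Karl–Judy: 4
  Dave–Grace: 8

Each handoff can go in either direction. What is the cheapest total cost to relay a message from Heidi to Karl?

Comparing a few candidate routes:
Heidi - Carol - Alice - Bob - Karl: 9 + 1 + 9 + 3 = 22
Heidi - Dave - Grace - Karl: 7 + 8 + 2 = 17
Heidi - Carol - Alice - Karl: 9 + 1 + 2 = 12
Heidi - Dave - Judy - Karl: 7 + 9 + 4 = 20
Heidi - Carol - Grace - Karl: 9 + 7 + 2 = 18
Heidi - Dave - Liam - Karl: 7 + 7 + 1 = 15
Best route has total 12.

12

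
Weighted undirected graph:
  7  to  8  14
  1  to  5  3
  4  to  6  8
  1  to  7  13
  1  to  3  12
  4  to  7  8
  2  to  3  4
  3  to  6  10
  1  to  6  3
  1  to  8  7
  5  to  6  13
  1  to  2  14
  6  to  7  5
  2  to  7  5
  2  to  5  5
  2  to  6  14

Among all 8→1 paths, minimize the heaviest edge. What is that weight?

Comparing a few candidate routes:
8→1: max(7) = 7
8→7→1: max(14, 13) = 14
8→7→6→1: max(14, 5, 3) = 14
Smallest bottleneck: 7.

7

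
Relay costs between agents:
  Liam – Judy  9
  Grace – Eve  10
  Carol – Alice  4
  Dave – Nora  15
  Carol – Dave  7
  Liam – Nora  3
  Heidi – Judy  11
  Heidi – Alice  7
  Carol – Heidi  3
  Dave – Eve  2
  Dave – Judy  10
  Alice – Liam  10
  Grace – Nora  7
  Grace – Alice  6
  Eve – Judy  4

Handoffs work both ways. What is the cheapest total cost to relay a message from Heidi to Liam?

17

A few of the Heidi→Liam routes:
Heidi -> Alice -> Liam: 7 + 10 = 17
Heidi -> Carol -> Alice -> Liam: 3 + 4 + 10 = 17
Heidi -> Judy -> Liam: 11 + 9 = 20
Shortest: 17.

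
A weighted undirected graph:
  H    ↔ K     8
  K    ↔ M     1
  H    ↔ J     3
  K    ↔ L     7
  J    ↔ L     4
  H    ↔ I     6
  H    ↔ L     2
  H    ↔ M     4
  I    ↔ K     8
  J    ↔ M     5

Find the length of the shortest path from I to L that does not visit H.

Routes from I to L avoiding H:
I-K-L: 8 + 7 = 15
I-K-M-J-L: 8 + 1 + 5 + 4 = 18
The minimum is 15.

15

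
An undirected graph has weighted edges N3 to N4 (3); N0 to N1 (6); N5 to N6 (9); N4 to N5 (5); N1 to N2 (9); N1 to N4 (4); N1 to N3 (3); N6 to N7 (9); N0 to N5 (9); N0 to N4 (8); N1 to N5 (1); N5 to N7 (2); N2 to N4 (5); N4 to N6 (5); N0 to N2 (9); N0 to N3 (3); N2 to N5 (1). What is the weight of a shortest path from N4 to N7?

A few of the N4→N7 routes:
N4→N6→N7: 5 + 9 = 14
N4→N2→N5→N7: 5 + 1 + 2 = 8
N4→N5→N7: 5 + 2 = 7
N4→N1→N5→N7: 4 + 1 + 2 = 7
N4→N3→N0→N1→N5→N7: 3 + 3 + 6 + 1 + 2 = 15
N4→N3→N1→N5→N7: 3 + 3 + 1 + 2 = 9
Shortest: 7.

7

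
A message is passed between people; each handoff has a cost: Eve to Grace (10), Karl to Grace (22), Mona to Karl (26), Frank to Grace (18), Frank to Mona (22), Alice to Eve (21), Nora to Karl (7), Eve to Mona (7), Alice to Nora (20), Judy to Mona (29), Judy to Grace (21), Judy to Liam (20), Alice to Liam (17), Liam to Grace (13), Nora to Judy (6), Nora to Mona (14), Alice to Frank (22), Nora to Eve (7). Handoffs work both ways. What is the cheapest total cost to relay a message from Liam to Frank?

Some routes from Liam to Frank:
Liam-Grace-Eve-Mona-Frank: 13 + 10 + 7 + 22 = 52
Liam-Alice-Frank: 17 + 22 = 39
Liam-Judy-Nora-Eve-Grace-Frank: 20 + 6 + 7 + 10 + 18 = 61
Liam-Judy-Grace-Frank: 20 + 21 + 18 = 59
Liam-Grace-Frank: 13 + 18 = 31
Best route has total 31.

31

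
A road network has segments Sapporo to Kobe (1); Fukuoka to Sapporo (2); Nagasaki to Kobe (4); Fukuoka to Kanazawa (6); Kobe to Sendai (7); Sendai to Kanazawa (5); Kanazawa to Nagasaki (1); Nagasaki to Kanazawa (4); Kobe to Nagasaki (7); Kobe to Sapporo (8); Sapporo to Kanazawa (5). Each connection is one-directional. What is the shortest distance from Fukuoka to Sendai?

10

Candidate routes:
Fukuoka→Kanazawa→Nagasaki→Kobe→Sendai: 6 + 1 + 4 + 7 = 18
Fukuoka→Sapporo→Kobe→Sendai: 2 + 1 + 7 = 10
Fukuoka→Sapporo→Kanazawa→Nagasaki→Kobe→Sendai: 2 + 5 + 1 + 4 + 7 = 19
Best route has total 10.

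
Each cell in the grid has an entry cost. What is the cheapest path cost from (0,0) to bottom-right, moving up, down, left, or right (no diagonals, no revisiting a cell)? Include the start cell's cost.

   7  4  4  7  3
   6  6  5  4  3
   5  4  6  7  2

29

Take r0c0 → r0c1 → r0c2 → r1c2 → r1c3 → r1c4 → r2c4 for a total of 7 + 4 + 4 + 5 + 4 + 3 + 2 = 29.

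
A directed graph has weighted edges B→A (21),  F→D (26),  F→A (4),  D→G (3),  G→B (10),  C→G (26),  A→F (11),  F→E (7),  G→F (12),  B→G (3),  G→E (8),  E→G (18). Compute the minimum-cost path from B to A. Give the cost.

19

Routes from B to A:
B→A: 21
B→G→F→A: 3 + 12 + 4 = 19
The minimum is 19.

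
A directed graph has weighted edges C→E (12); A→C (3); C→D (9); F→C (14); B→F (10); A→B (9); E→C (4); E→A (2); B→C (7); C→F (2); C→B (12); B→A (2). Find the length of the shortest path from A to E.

15

Paths from A to E:
A→B→C→E: 9 + 7 + 12 = 28
A→B→F→C→E: 9 + 10 + 14 + 12 = 45
A→C→E: 3 + 12 = 15
Best route has total 15.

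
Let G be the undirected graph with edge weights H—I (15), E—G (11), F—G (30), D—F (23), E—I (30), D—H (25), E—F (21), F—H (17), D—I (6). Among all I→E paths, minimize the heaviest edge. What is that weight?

Some routes from I to E:
I -> D -> F -> G -> E: max(6, 23, 30, 11) = 30
I -> D -> F -> E: max(6, 23, 21) = 23
I -> H -> D -> F -> E: max(15, 25, 23, 21) = 25
I -> D -> H -> F -> E: max(6, 25, 17, 21) = 25
I -> D -> H -> F -> G -> E: max(6, 25, 17, 30, 11) = 30
I -> H -> F -> E: max(15, 17, 21) = 21
The minimum achievable maximum is 21.

21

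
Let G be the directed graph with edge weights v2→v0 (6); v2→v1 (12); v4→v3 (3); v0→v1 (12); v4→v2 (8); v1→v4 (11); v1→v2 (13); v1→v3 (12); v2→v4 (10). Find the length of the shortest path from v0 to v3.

Paths from v0 to v3:
v0-v1-v2-v4-v3: 12 + 13 + 10 + 3 = 38
v0-v1-v4-v3: 12 + 11 + 3 = 26
v0-v1-v3: 12 + 12 = 24
The minimum is 24.

24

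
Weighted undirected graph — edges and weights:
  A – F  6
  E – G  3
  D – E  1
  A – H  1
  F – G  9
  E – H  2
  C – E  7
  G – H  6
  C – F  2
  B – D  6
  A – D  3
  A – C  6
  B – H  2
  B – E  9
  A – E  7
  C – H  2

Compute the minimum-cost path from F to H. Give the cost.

4

A few of the F→H routes:
F - A - H: 6 + 1 = 7
F - C - H: 2 + 2 = 4
F - C - A - H: 2 + 6 + 1 = 9
Shortest: 4.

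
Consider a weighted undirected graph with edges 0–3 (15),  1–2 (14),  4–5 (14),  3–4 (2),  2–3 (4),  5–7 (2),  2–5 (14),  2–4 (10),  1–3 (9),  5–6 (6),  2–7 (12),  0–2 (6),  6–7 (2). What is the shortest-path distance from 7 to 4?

Comparing a few candidate routes:
7 -> 2 -> 3 -> 4: 12 + 4 + 2 = 18
7 -> 5 -> 4: 2 + 14 = 16
7 -> 6 -> 5 -> 4: 2 + 6 + 14 = 22
Best route has total 16.

16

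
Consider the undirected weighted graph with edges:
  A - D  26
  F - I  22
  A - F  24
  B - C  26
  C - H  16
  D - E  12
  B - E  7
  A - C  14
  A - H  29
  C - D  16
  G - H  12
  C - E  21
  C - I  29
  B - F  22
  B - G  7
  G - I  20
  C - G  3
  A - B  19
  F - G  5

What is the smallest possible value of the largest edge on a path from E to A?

14

Some routes from E to A:
E-B-G-C-A: max(7, 7, 3, 14) = 14
E-B-G-H-C-A: max(7, 7, 12, 16, 14) = 16
E-D-C-A: max(12, 16, 14) = 16
Smallest bottleneck: 14.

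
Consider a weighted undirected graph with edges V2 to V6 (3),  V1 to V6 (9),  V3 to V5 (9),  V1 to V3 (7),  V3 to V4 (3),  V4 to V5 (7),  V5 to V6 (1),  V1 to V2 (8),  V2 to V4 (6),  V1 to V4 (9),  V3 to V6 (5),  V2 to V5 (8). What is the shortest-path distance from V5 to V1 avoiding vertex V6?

16

Comparing a few candidate routes:
V5 → V2 → V1: 8 + 8 = 16
V5 → V4 → V1: 7 + 9 = 16
V5 → V3 → V1: 9 + 7 = 16
Shortest: 16.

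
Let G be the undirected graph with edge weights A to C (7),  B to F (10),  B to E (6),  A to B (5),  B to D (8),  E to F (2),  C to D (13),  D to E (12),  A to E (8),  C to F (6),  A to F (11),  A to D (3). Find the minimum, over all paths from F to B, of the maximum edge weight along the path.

Some routes from F to B:
F → C → A → B: max(6, 7, 5) = 7
F → E → A → B: max(2, 8, 5) = 8
F → E → B: max(2, 6) = 6
F → C → A → D → B: max(6, 7, 3, 8) = 8
F → E → A → D → B: max(2, 8, 3, 8) = 8
F → C → A → E → B: max(6, 7, 8, 6) = 8
The minimum achievable maximum is 6.

6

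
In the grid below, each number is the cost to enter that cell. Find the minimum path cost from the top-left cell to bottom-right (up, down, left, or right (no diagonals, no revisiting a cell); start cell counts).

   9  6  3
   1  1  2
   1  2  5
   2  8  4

Cheapest: (0,0) → (1,0) → (1,1) → (1,2) → (2,2) → (3,2)
  9 + 1 + 1 + 2 + 5 + 4 = 22

22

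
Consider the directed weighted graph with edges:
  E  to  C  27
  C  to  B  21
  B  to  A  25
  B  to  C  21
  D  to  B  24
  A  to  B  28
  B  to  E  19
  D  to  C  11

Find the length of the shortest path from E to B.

48

Routes from E to B:
E - C - B: 27 + 21 = 48
Shortest: 48.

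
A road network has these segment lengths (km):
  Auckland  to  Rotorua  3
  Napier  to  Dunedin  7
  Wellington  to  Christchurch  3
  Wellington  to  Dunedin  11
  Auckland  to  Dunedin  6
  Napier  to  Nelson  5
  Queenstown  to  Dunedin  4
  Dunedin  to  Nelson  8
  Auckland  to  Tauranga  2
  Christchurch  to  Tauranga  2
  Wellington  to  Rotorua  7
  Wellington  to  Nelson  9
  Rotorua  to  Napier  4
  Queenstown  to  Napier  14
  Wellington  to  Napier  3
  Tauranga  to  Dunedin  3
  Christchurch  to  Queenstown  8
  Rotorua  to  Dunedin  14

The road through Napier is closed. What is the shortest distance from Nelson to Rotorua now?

Checking several routes:
Nelson-Dunedin-Auckland-Rotorua: 8 + 6 + 3 = 17
Nelson-Dunedin-Tauranga-Auckland-Rotorua: 8 + 3 + 2 + 3 = 16
Nelson-Wellington-Rotorua: 9 + 7 = 16
Nelson-Wellington-Christchurch-Tauranga-Auckland-Rotorua: 9 + 3 + 2 + 2 + 3 = 19
The minimum is 16 km.

16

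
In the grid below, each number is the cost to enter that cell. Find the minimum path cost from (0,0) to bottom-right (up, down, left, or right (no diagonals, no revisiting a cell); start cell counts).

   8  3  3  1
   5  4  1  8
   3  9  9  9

One optimal route is r0c0 -> r0c1 -> r0c2 -> r0c3 -> r1c3 -> r2c3.
Its cost is 8 + 3 + 3 + 1 + 8 + 9 = 32.

32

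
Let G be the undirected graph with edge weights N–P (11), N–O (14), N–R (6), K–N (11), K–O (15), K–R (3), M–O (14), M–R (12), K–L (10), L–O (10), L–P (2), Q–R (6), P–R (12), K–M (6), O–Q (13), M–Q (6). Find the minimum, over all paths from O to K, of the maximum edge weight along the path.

Some routes from O to K:
O → L → P → N → R → Q → M → K: max(10, 2, 11, 6, 6, 6, 6) = 11
O → L → P → N → K: max(10, 2, 11, 11) = 11
O → L → P → R → M → K: max(10, 2, 12, 12, 6) = 12
O → L → P → N → R → K: max(10, 2, 11, 6, 3) = 11
O → L → K: max(10, 10) = 10
Best route has worst link 10.

10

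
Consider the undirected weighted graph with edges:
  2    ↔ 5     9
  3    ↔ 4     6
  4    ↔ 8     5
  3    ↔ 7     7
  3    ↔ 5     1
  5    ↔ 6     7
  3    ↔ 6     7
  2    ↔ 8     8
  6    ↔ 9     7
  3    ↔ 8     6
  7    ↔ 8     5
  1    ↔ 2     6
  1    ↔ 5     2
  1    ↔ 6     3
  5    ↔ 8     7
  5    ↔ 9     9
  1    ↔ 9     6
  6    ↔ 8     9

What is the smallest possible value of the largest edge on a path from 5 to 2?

Some routes from 5 to 2:
5 - 8 - 7 - 3 - 6 - 1 - 2: max(7, 5, 7, 7, 3, 6) = 7
5 - 1 - 2: max(2, 6) = 6
5 - 6 - 1 - 2: max(7, 3, 6) = 7
5 - 8 - 7 - 3 - 6 - 9 - 1 - 2: max(7, 5, 7, 7, 7, 6, 6) = 7
5 - 6 - 9 - 1 - 2: max(7, 7, 6, 6) = 7
Smallest bottleneck: 6.

6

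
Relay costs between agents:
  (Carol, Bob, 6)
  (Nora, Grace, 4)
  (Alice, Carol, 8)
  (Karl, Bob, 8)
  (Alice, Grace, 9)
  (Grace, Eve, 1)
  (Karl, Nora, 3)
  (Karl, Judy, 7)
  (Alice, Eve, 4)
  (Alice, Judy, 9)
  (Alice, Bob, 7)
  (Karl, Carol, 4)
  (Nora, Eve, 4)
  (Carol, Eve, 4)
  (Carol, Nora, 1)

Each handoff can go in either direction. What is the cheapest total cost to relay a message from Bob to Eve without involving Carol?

Checking several routes:
Bob-Alice-Eve: 7 + 4 = 11
Bob-Karl-Nora-Grace-Eve: 8 + 3 + 4 + 1 = 16
Bob-Alice-Grace-Eve: 7 + 9 + 1 = 17
Bob-Karl-Nora-Eve: 8 + 3 + 4 = 15
Bob-Alice-Grace-Nora-Eve: 7 + 9 + 4 + 4 = 24
Shortest: 11.

11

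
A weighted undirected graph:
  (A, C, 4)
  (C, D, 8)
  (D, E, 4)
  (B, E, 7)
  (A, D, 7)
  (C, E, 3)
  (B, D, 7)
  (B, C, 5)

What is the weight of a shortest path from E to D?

Checking several routes:
E -> C -> D: 3 + 8 = 11
E -> B -> D: 7 + 7 = 14
E -> D: 4
E -> C -> A -> D: 3 + 4 + 7 = 14
E -> C -> B -> D: 3 + 5 + 7 = 15
Shortest: 4.

4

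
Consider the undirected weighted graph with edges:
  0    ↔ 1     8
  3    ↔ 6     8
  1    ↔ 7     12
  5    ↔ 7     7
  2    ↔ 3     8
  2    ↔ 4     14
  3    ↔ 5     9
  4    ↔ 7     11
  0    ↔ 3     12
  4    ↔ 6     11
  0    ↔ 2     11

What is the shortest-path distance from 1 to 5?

Comparing a few candidate routes:
1→7→4→6→3→5: 12 + 11 + 11 + 8 + 9 = 51
1→0→2→3→5: 8 + 11 + 8 + 9 = 36
1→0→3→5: 8 + 12 + 9 = 29
1→7→5: 12 + 7 = 19
Shortest: 19.

19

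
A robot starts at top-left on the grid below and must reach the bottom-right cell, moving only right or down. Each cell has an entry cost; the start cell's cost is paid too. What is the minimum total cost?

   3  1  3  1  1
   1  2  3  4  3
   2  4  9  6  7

19

Take [0,0] → [0,1] → [0,2] → [0,3] → [0,4] → [1,4] → [2,4] for a total of 3 + 1 + 3 + 1 + 1 + 3 + 7 = 19.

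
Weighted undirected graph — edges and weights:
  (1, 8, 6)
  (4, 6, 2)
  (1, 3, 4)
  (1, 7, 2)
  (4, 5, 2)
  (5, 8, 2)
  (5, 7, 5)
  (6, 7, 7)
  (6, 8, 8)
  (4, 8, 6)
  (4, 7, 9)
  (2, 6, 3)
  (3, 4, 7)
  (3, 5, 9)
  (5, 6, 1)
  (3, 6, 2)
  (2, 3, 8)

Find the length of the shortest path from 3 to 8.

5

Comparing a few candidate routes:
3 → 1 → 8: 4 + 6 = 10
3 → 6 → 5 → 8: 2 + 1 + 2 = 5
3 → 6 → 4 → 5 → 8: 2 + 2 + 2 + 2 = 8
Shortest: 5.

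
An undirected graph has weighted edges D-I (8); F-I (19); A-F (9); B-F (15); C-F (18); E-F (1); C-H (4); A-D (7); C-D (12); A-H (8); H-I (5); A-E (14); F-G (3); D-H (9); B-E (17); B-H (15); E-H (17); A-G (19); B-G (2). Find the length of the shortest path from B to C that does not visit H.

Comparing a few candidate routes:
B -> G -> A -> D -> C: 2 + 19 + 7 + 12 = 40
B -> G -> F -> A -> D -> C: 2 + 3 + 9 + 7 + 12 = 33
B -> F -> C: 15 + 18 = 33
B -> G -> F -> E -> A -> D -> C: 2 + 3 + 1 + 14 + 7 + 12 = 39
B -> G -> F -> C: 2 + 3 + 18 = 23
B -> E -> F -> C: 17 + 1 + 18 = 36
Best route has total 23.

23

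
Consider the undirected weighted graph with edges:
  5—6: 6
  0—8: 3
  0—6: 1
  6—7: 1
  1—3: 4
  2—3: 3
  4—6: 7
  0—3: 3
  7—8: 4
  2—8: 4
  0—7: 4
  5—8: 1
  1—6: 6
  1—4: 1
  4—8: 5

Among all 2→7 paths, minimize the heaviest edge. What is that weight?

3

Checking several routes:
2→3→0→8→7: max(3, 3, 3, 4) = 4
2→3→0→6→7: max(3, 3, 1, 1) = 3
2→3→0→7: max(3, 3, 4) = 4
Smallest bottleneck: 3.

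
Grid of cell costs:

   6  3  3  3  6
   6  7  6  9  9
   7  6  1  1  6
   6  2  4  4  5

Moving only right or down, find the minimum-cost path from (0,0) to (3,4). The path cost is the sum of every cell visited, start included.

Take (0,0) -> (0,1) -> (0,2) -> (1,2) -> (2,2) -> (2,3) -> (3,3) -> (3,4) for a total of 6 + 3 + 3 + 6 + 1 + 1 + 4 + 5 = 29.
For comparison, the top-then-right route costs 41.

29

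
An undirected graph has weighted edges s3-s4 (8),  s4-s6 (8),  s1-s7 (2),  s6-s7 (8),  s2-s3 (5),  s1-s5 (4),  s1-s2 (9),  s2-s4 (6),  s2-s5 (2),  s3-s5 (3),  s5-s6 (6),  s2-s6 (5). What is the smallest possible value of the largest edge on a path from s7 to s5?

4

Comparing a few candidate routes:
s7 -> s1 -> s5: max(2, 4) = 4
s7 -> s6 -> s2 -> s3 -> s5: max(8, 5, 5, 3) = 8
s7 -> s6 -> s2 -> s5: max(8, 5, 2) = 8
s7 -> s6 -> s2 -> s4 -> s3 -> s5: max(8, 5, 6, 8, 3) = 8
Smallest bottleneck: 4.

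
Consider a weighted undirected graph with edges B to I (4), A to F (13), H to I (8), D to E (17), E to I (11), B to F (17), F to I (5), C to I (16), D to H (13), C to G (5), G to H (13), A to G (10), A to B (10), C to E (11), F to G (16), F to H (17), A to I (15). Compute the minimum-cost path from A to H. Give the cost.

Checking several routes:
A -> F -> I -> H: 13 + 5 + 8 = 26
A -> I -> H: 15 + 8 = 23
A -> F -> H: 13 + 17 = 30
A -> B -> I -> H: 10 + 4 + 8 = 22
A -> G -> H: 10 + 13 = 23
The minimum is 22.

22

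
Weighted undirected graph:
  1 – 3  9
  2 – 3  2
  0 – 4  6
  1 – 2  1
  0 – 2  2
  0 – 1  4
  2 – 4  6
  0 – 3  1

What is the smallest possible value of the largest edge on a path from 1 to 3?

Checking several routes:
1 - 2 - 4 - 0 - 3: max(1, 6, 6, 1) = 6
1 - 0 - 3: max(4, 1) = 4
1 - 0 - 4 - 2 - 3: max(4, 6, 6, 2) = 6
1 - 2 - 3: max(1, 2) = 2
1 - 0 - 2 - 3: max(4, 2, 2) = 4
1 - 2 - 0 - 3: max(1, 2, 1) = 2
Smallest bottleneck: 2.

2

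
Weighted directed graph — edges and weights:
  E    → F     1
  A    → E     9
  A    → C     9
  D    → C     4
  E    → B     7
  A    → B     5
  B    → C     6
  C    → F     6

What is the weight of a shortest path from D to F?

Candidate routes:
D → C → F: 4 + 6 = 10
Best route has total 10.

10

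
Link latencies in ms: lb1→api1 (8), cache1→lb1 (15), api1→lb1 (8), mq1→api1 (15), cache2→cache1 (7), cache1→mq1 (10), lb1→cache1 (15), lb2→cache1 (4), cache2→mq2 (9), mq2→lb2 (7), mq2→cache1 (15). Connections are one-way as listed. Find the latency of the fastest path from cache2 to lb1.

22

Some routes from cache2 to lb1:
cache2 - cache1 - lb1: 7 + 15 = 22
cache2 - mq2 - cache1 - lb1: 9 + 15 + 15 = 39
cache2 - mq2 - lb2 - cache1 - lb1: 9 + 7 + 4 + 15 = 35
Shortest: 22 ms.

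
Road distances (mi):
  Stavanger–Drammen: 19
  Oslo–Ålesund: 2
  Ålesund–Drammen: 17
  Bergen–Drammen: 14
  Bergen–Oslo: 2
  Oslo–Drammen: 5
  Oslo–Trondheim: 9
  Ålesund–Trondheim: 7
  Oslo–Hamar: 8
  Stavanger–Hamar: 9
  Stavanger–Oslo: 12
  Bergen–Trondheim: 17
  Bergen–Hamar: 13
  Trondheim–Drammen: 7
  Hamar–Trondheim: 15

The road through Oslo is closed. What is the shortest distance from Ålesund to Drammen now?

14

A few of the Ålesund→Drammen routes:
Ålesund - Drammen: 17
Ålesund - Trondheim - Bergen - Drammen: 7 + 17 + 14 = 38
Ålesund - Trondheim - Drammen: 7 + 7 = 14
The minimum is 14 mi.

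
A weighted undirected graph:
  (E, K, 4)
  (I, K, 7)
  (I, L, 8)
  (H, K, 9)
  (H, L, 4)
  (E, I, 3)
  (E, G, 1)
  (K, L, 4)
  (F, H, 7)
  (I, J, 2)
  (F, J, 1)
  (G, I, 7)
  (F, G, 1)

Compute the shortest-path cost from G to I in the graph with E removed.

4

A few of the G→I routes:
G-F-J-I: 1 + 1 + 2 = 4
G-F-H-L-K-I: 1 + 7 + 4 + 4 + 7 = 23
G-I: 7
G-F-H-L-I: 1 + 7 + 4 + 8 = 20
Shortest: 4.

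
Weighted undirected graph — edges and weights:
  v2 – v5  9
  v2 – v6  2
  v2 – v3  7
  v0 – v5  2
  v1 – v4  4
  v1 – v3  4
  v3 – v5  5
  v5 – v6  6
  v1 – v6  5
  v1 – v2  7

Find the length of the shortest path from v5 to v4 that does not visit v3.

Routes from v5 to v4 avoiding v3:
v5 → v6 → v2 → v1 → v4: 6 + 2 + 7 + 4 = 19
v5 → v2 → v6 → v1 → v4: 9 + 2 + 5 + 4 = 20
v5 → v2 → v1 → v4: 9 + 7 + 4 = 20
v5 → v6 → v1 → v4: 6 + 5 + 4 = 15
Shortest: 15.

15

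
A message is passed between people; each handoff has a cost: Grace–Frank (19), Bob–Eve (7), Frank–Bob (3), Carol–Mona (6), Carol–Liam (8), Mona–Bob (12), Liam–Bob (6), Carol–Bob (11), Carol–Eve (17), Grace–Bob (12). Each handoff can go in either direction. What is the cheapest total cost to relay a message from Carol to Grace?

Comparing a few candidate routes:
Carol→Eve→Bob→Grace: 17 + 7 + 12 = 36
Carol→Bob→Grace: 11 + 12 = 23
Carol→Mona→Bob→Grace: 6 + 12 + 12 = 30
Carol→Bob→Frank→Grace: 11 + 3 + 19 = 33
Carol→Liam→Bob→Grace: 8 + 6 + 12 = 26
Carol→Liam→Bob→Frank→Grace: 8 + 6 + 3 + 19 = 36
Best route has total 23.

23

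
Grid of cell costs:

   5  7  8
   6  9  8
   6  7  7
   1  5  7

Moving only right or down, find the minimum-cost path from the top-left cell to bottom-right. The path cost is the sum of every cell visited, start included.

30

Path (0,0) → (1,0) → (2,0) → (3,0) → (3,1) → (3,2): 5 + 6 + 6 + 1 + 5 + 7 = 30.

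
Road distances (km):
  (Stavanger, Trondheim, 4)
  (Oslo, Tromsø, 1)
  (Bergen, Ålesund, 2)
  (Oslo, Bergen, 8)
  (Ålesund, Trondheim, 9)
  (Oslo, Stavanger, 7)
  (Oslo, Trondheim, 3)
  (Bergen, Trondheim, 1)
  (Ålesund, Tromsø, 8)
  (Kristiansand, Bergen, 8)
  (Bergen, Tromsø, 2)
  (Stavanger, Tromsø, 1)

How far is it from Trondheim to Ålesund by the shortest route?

3

Some routes from Trondheim to Ålesund:
Trondheim -> Oslo -> Tromsø -> Ålesund: 3 + 1 + 8 = 12
Trondheim -> Oslo -> Tromsø -> Bergen -> Ålesund: 3 + 1 + 2 + 2 = 8
Trondheim -> Stavanger -> Tromsø -> Bergen -> Ålesund: 4 + 1 + 2 + 2 = 9
Trondheim -> Bergen -> Tromsø -> Ålesund: 1 + 2 + 8 = 11
Trondheim -> Ålesund: 9
Trondheim -> Bergen -> Ålesund: 1 + 2 = 3
The minimum is 3 km.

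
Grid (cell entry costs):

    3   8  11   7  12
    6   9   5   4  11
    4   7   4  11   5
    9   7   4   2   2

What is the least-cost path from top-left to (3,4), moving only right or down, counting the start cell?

32

One optimal route is [0,0]→[1,0]→[2,0]→[2,1]→[2,2]→[3,2]→[3,3]→[3,4].
Its cost is 3 + 6 + 4 + 7 + 4 + 4 + 2 + 2 = 32.
For comparison, the top-then-right route costs 59.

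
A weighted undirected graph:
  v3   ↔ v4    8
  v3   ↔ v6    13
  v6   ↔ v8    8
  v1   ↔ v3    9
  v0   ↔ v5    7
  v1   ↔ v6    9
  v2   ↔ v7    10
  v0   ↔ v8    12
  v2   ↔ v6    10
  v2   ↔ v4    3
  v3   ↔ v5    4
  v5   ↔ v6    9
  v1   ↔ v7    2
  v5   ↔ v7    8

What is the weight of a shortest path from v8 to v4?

Checking several routes:
v8-v6-v5-v3-v4: 8 + 9 + 4 + 8 = 29
v8-v6-v3-v4: 8 + 13 + 8 = 29
v8-v6-v2-v4: 8 + 10 + 3 = 21
v8-v0-v5-v3-v4: 12 + 7 + 4 + 8 = 31
Shortest: 21.

21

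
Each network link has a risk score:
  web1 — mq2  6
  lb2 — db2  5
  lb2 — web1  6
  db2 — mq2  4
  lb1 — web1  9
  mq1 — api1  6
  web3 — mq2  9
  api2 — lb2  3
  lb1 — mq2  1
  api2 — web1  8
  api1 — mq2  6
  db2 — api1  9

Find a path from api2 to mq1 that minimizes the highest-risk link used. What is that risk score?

6

Comparing a few candidate routes:
api2 - web1 - lb2 - db2 - mq2 - api1 - mq1: max(8, 6, 5, 4, 6, 6) = 8
api2 - lb2 - web1 - mq2 - api1 - mq1: max(3, 6, 6, 6, 6) = 6
api2 - lb2 - db2 - mq2 - api1 - mq1: max(3, 5, 4, 6, 6) = 6
The minimum achievable maximum is 6.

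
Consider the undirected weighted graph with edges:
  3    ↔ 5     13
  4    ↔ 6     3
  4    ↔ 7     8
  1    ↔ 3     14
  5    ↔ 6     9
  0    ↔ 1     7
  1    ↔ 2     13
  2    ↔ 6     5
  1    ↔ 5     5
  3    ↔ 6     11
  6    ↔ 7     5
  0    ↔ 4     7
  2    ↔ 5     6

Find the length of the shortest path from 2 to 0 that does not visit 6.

Routes from 2 to 0 avoiding 6:
2→5→1→0: 6 + 5 + 7 = 18
2→5→3→1→0: 6 + 13 + 14 + 7 = 40
2→1→0: 13 + 7 = 20
Shortest: 18.

18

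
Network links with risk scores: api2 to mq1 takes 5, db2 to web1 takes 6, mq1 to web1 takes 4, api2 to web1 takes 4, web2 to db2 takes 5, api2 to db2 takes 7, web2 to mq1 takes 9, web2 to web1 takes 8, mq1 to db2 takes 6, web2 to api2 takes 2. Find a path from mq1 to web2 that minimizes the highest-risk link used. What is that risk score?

Comparing a few candidate routes:
mq1 → api2 → web2: max(5, 2) = 5
mq1 → web1 → api2 → web2: max(4, 4, 2) = 4
mq1 → api2 → web1 → db2 → web2: max(5, 4, 6, 5) = 6
Best route has worst link 4.

4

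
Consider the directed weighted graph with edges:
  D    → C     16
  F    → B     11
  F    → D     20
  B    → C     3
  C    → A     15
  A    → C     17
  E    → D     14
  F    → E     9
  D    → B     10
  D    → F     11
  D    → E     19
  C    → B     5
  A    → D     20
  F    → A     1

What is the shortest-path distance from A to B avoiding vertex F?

22

Paths from A to B avoiding F:
A→C→B: 17 + 5 = 22
A→D→B: 20 + 10 = 30
A→D→C→B: 20 + 16 + 5 = 41
The minimum is 22.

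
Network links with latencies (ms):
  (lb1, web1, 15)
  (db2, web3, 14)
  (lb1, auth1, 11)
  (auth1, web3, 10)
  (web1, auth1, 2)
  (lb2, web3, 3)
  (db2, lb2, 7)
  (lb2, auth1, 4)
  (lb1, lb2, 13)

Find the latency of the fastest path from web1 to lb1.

13

Candidate routes:
web1-auth1-lb2-lb1: 2 + 4 + 13 = 19
web1-auth1-web3-db2-lb2-lb1: 2 + 10 + 14 + 7 + 13 = 46
web1-auth1-lb1: 2 + 11 = 13
web1-auth1-web3-lb2-lb1: 2 + 10 + 3 + 13 = 28
web1-lb1: 15
Shortest: 13 ms.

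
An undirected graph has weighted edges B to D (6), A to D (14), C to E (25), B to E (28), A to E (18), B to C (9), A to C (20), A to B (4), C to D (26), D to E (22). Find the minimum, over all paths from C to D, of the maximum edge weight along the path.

Comparing a few candidate routes:
C→A→E→D: max(20, 18, 22) = 22
C→A→B→D: max(20, 4, 6) = 20
C→B→A→D: max(9, 4, 14) = 14
C→B→D: max(9, 6) = 9
C→B→A→E→D: max(9, 4, 18, 22) = 22
C→A→D: max(20, 14) = 20
Best route has worst link 9.

9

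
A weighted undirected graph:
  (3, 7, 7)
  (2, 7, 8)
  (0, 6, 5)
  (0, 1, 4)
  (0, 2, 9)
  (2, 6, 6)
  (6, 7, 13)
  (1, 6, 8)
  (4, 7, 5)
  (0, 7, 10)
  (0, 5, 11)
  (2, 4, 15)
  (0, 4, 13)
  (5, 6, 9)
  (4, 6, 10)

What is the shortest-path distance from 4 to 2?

Some routes from 4 to 2:
4 → 6 → 0 → 2: 10 + 5 + 9 = 24
4 → 0 → 2: 13 + 9 = 22
4 → 2: 15
4 → 7 → 2: 5 + 8 = 13
4 → 6 → 2: 10 + 6 = 16
The minimum is 13.

13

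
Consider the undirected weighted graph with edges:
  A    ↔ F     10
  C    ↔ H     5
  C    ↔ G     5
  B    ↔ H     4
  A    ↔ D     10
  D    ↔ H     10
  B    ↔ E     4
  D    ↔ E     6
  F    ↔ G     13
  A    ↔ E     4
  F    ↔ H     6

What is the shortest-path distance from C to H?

5

Some routes from C to H:
C → G → F → A → E → B → H: 5 + 13 + 10 + 4 + 4 + 4 = 40
C → H: 5
C → G → F → H: 5 + 13 + 6 = 24
Best route has total 5.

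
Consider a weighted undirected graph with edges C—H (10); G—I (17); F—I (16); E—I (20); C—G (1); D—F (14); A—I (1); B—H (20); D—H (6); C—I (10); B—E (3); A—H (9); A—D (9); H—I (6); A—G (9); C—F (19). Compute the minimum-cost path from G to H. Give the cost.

11

Some routes from G to H:
G -> A -> I -> H: 9 + 1 + 6 = 16
G -> C -> I -> H: 1 + 10 + 6 = 17
G -> A -> H: 9 + 9 = 18
G -> C -> H: 1 + 10 = 11
Best route has total 11.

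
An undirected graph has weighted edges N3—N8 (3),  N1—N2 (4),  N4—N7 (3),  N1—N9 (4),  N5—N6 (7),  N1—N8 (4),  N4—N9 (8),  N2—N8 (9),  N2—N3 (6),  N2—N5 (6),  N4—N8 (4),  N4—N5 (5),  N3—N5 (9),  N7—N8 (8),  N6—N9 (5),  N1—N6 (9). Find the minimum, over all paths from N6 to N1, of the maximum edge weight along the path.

5

Some routes from N6 to N1:
N6 - N5 - N2 - N1: max(7, 6, 4) = 7
N6 - N5 - N2 - N3 - N8 - N1: max(7, 6, 6, 3, 4) = 7
N6 - N9 - N1: max(5, 4) = 5
Best route has worst link 5.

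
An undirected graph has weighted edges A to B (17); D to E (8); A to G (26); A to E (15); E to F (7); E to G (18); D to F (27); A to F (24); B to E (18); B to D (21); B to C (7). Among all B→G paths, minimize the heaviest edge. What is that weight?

18

Checking several routes:
B→E→G: max(18, 18) = 18
B→D→E→F→A→G: max(21, 8, 7, 24, 26) = 26
B→A→F→E→G: max(17, 24, 7, 18) = 24
B→A→E→G: max(17, 15, 18) = 18
B→D→E→G: max(21, 8, 18) = 21
B→A→G: max(17, 26) = 26
Smallest bottleneck: 18.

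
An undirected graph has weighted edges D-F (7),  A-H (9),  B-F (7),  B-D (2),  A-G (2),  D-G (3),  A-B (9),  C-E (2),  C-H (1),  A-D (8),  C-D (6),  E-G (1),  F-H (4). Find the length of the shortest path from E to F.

Checking several routes:
E -> G -> D -> B -> F: 1 + 3 + 2 + 7 = 13
E -> C -> H -> F: 2 + 1 + 4 = 7
E -> G -> D -> F: 1 + 3 + 7 = 11
The minimum is 7.

7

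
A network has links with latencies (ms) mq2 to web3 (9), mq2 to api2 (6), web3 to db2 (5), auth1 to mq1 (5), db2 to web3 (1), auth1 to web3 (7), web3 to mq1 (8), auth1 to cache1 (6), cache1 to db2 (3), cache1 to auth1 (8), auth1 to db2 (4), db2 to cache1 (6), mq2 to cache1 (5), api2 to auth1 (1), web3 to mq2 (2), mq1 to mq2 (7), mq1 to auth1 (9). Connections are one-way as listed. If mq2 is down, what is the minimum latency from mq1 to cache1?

Paths from mq1 to cache1 avoiding mq2:
mq1 → auth1 → db2 → cache1: 9 + 4 + 6 = 19
mq1 → auth1 → web3 → db2 → cache1: 9 + 7 + 5 + 6 = 27
mq1 → auth1 → cache1: 9 + 6 = 15
The minimum is 15 ms.

15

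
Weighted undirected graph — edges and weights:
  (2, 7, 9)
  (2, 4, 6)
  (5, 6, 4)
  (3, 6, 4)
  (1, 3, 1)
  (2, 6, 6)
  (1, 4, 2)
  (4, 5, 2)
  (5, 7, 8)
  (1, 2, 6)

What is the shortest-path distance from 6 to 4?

Checking several routes:
6→2→1→4: 6 + 6 + 2 = 14
6→2→4: 6 + 6 = 12
6→3→1→4: 4 + 1 + 2 = 7
6→3→1→2→4: 4 + 1 + 6 + 6 = 17
6→5→4: 4 + 2 = 6
The minimum is 6.

6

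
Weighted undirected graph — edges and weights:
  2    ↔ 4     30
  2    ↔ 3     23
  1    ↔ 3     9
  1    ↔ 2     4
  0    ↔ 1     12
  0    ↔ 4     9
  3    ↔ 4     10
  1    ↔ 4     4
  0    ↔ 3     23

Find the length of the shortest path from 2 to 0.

16

Checking several routes:
2 → 1 → 4 → 0: 4 + 4 + 9 = 17
2 → 1 → 0: 4 + 12 = 16
2 → 1 → 3 → 4 → 0: 4 + 9 + 10 + 9 = 32
Best route has total 16.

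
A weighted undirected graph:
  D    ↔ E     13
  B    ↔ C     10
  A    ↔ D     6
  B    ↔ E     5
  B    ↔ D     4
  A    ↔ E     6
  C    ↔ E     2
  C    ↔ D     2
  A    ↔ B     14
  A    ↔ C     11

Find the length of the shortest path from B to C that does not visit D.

Candidate routes:
B → A → C: 14 + 11 = 25
B → E → A → C: 5 + 6 + 11 = 22
B → A → E → C: 14 + 6 + 2 = 22
B → C: 10
B → E → C: 5 + 2 = 7
Shortest: 7.

7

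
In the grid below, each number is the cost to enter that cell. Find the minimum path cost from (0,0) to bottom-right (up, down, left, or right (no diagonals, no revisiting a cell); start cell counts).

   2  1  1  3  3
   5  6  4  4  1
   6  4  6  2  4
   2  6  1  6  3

18

Best path: (0,0) -> (0,1) -> (0,2) -> (0,3) -> (0,4) -> (1,4) -> (2,4) -> (3,4)
Cost: 2 + 1 + 1 + 3 + 3 + 1 + 4 + 3 = 18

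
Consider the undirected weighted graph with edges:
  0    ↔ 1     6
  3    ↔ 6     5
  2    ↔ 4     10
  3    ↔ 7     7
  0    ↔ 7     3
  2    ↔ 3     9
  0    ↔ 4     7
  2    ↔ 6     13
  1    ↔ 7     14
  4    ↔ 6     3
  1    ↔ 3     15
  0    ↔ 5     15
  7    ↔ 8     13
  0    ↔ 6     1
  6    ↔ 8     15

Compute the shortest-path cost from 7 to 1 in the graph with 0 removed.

Routes from 7 to 1 avoiding 0:
7 -> 3 -> 1: 7 + 15 = 22
7 -> 8 -> 6 -> 2 -> 3 -> 1: 13 + 15 + 13 + 9 + 15 = 65
7 -> 1: 14
7 -> 8 -> 6 -> 3 -> 1: 13 + 15 + 5 + 15 = 48
7 -> 8 -> 6 -> 4 -> 2 -> 3 -> 1: 13 + 15 + 3 + 10 + 9 + 15 = 65
The minimum is 14.

14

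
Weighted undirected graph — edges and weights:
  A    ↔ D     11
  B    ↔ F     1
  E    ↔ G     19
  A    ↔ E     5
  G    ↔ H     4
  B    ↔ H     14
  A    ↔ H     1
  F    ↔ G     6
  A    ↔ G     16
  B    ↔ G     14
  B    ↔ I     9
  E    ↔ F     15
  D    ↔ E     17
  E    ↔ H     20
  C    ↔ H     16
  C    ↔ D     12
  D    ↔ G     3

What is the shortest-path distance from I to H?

20

Comparing a few candidate routes:
I -> B -> F -> G -> H: 9 + 1 + 6 + 4 = 20
I -> B -> G -> H: 9 + 14 + 4 = 27
I -> B -> H: 9 + 14 = 23
The minimum is 20.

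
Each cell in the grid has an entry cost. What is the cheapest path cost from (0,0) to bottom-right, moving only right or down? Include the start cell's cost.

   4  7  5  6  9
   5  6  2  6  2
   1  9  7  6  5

Path (0,0) (1,0) (1,1) (1,2) (1,3) (1,4) (2,4): 4 + 5 + 6 + 2 + 6 + 2 + 5 = 30.
(Top row then right column would cost 38.)

30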